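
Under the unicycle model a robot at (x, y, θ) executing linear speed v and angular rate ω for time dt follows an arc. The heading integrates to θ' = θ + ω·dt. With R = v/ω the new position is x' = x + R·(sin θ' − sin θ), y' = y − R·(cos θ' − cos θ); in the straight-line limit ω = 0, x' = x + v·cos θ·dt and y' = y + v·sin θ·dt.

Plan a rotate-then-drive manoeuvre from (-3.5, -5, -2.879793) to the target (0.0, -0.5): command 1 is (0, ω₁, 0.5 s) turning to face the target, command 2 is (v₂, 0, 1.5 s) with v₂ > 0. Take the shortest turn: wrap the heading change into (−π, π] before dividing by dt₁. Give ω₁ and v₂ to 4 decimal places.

heading to target = atan2(-0.5−-5, 0−-3.5) = 0.9098
Δθ = wrap(0.9098 − -2.8798) = -2.4936; ω₁ = Δθ/dt₁ = -4.9873
distance = √((0−-3.5)² + (-0.5−-5)²) = 5.7009; v₂ = distance/dt₂ = 3.8006

ω₁ = -4.9873, v₂ = 3.8006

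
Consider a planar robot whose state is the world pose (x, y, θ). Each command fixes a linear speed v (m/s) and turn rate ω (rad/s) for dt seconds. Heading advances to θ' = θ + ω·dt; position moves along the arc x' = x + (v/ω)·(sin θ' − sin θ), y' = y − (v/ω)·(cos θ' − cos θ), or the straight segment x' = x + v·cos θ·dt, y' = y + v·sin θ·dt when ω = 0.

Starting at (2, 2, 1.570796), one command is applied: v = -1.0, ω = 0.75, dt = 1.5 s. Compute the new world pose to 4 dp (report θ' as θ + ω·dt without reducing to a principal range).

(2.7584, 0.7970, 2.6958)

θ' = 1.5708 + 0.75·1.5 = 2.6958
R = v/ω = -1.0/0.75 = -1.3333
x' = 2 + -1.3333·(sin 2.6958 − sin 1.5708) = 2.7584
y' = 2 − -1.3333·(cos 2.6958 − cos 1.5708) = 0.7970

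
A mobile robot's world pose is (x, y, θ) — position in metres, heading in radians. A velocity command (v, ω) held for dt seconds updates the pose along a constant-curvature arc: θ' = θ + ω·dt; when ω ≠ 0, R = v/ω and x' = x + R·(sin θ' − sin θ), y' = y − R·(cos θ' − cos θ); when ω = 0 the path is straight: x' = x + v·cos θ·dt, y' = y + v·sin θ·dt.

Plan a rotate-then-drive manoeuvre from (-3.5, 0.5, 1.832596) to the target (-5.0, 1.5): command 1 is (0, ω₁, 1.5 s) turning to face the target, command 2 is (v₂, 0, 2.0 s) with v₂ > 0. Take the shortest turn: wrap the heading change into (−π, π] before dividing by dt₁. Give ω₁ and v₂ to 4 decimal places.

ω₁ = 0.4807, v₂ = 0.9014

heading to target = atan2(1.5−0.5, -5−-3.5) = 2.5536
Δθ = wrap(2.5536 − 1.8326) = 0.7210; ω₁ = Δθ/dt₁ = 0.4807
distance = √((-5−-3.5)² + (1.5−0.5)²) = 1.8028; v₂ = distance/dt₂ = 0.9014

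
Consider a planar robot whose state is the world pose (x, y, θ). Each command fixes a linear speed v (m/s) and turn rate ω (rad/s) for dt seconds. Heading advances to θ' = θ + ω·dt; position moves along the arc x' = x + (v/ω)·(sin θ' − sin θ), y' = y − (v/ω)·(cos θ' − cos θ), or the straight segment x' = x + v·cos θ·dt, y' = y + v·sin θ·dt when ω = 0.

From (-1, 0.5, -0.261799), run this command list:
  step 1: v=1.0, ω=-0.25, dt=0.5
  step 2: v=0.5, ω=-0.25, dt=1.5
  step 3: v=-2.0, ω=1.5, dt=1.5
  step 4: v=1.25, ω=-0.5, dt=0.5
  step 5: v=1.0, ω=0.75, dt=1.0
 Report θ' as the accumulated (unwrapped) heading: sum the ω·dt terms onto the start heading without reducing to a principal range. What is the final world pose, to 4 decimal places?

step 1: θ'=-0.3868 (R=-4.0000) → pose (-0.5264, 0.3408, -0.3868)
step 2: θ'=-0.7618 (R=-2.0000) → pose (0.0996, -0.0643, -0.7618)
step 3: θ'=1.4882 (R=-1.3333) → pose (-2.1495, -0.9191, 1.4882)
step 4: θ'=1.2382 (R=-2.5000) → pose (-2.0210, -0.3091, 1.2382)
step 5: θ'=1.9882 (R=1.3333) → pose (-2.0624, 0.6668, 1.9882)

(-2.0624, 0.6668, 1.9882)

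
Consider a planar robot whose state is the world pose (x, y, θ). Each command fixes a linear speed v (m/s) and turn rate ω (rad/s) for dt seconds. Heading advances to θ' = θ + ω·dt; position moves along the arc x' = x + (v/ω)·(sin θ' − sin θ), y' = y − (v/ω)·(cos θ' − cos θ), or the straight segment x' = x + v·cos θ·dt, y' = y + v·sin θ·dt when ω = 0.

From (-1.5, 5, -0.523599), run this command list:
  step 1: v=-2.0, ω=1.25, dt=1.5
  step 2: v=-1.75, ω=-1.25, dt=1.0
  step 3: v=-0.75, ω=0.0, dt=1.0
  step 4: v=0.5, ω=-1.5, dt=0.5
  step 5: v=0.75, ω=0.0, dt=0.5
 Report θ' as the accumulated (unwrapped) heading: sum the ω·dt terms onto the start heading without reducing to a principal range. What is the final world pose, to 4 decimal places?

step 1: θ'=1.3514 (R=-1.6000) → pose (-3.8616, 3.9626, 1.3514)
step 2: θ'=0.1014 (R=1.4000) → pose (-5.0864, 2.8745, 0.1014)
step 3: θ'=0.1014 (straight) → pose (-5.8325, 2.7985, 0.1014)
step 4: θ'=-0.6486 (R=-0.3333) → pose (-5.5974, 2.7326, -0.6486)
step 5: θ'=-0.6486 (straight) → pose (-5.2986, 2.5060, -0.6486)

(-5.2986, 2.5060, -0.6486)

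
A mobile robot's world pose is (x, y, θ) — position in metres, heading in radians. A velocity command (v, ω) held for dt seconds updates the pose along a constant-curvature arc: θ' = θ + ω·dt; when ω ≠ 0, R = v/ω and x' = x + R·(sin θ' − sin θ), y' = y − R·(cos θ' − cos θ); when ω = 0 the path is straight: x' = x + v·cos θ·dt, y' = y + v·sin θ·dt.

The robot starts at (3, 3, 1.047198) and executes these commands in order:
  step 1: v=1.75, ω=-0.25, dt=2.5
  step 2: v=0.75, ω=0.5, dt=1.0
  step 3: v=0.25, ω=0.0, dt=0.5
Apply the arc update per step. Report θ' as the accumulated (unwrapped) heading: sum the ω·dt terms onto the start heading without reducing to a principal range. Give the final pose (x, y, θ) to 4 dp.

step 1: θ'=0.4222 (R=-7.0000) → pose (6.1938, 5.8853, 0.4222)
step 2: θ'=0.9222 (R=1.5000) → pose (6.7746, 6.3475, 0.9222)
step 3: θ'=0.9222 (straight) → pose (6.8501, 6.4471, 0.9222)

(6.8501, 6.4471, 0.9222)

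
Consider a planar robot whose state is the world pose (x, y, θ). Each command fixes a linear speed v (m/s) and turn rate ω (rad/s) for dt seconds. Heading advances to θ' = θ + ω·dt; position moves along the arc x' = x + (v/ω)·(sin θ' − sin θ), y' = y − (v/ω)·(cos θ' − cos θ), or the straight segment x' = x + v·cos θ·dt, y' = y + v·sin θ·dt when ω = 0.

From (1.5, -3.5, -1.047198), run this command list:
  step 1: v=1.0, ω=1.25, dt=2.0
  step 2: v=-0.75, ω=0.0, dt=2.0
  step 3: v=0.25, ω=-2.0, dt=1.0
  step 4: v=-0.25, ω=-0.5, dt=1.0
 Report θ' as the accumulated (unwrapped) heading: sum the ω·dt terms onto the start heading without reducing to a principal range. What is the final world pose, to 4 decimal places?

(2.8270, -4.4147, -1.0472)

step 1: θ'=1.4528 (R=0.8000) → pose (2.9873, -3.1942, 1.4528)
step 2: θ'=1.4528 (straight) → pose (2.8107, -4.6837, 1.4528)
step 3: θ'=-0.5472 (R=-0.1250) → pose (2.9998, -4.5917, -0.5472)
step 4: θ'=-1.0472 (R=0.5000) → pose (2.8270, -4.4147, -1.0472)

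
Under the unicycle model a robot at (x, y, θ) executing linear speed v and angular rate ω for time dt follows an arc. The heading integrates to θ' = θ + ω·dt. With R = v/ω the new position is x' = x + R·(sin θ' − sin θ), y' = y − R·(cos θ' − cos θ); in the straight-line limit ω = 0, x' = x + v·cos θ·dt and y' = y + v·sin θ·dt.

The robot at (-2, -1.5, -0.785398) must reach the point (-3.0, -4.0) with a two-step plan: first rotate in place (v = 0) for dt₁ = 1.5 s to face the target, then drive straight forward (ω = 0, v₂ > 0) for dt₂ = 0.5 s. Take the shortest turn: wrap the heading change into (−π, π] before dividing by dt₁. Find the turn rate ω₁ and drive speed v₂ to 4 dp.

ω₁ = -0.7773, v₂ = 5.3852

heading to target = atan2(-4−-1.5, -3−-2) = -1.9513
Δθ = wrap(-1.9513 − -0.7854) = -1.1659; ω₁ = Δθ/dt₁ = -0.7773
distance = √((-3−-2)² + (-4−-1.5)²) = 2.6926; v₂ = distance/dt₂ = 5.3852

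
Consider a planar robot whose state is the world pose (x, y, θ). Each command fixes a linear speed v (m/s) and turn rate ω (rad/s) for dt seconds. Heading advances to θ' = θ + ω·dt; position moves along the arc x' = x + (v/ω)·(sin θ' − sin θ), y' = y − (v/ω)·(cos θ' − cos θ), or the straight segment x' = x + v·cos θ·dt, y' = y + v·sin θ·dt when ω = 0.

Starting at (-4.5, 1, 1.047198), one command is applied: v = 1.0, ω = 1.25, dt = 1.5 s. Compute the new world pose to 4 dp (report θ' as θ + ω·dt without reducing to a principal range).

θ' = 1.0472 + 1.25·1.5 = 2.9222
R = v/ω = 1.0/1.25 = 0.8000
x' = -4.5 + 0.8000·(sin 2.9222 − sin 1.0472) = -5.0187
y' = 1 − 0.8000·(cos 2.9222 − cos 1.0472) = 2.1808

(-5.0187, 2.1808, 2.9222)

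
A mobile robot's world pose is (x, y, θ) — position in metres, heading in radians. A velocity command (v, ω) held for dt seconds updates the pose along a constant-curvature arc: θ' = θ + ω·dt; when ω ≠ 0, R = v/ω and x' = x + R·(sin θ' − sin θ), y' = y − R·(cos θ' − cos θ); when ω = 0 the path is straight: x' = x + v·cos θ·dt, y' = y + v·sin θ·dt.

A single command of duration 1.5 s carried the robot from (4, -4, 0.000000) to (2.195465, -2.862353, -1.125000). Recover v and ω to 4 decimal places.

Δθ = -1.125000 − 0.000000 = -1.125000
ω = Δθ/dt = -1.125000/1.5 = -0.7500
R = Δx/(sin θ' − sin θ) = 2.0000
v = R·ω = 2.0000·-0.7500 = -1.5000

v = -1.5000, ω = -0.7500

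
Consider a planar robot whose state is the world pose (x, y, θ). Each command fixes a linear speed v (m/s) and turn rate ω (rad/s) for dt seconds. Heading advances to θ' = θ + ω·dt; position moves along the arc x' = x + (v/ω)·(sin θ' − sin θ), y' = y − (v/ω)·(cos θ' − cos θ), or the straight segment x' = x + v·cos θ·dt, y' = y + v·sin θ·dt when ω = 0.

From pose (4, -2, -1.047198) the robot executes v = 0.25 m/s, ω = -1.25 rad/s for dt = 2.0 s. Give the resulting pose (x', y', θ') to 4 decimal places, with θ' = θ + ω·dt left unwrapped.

θ' = -1.0472 + -1.25·2.0 = -3.5472
R = v/ω = 0.25/-1.25 = -0.2000
x' = 4 + -0.2000·(sin -3.5472 − sin -1.0472) = 3.7479
y' = -2 − -0.2000·(cos -3.5472 − cos -1.0472) = -2.2838

(3.7479, -2.2838, -3.5472)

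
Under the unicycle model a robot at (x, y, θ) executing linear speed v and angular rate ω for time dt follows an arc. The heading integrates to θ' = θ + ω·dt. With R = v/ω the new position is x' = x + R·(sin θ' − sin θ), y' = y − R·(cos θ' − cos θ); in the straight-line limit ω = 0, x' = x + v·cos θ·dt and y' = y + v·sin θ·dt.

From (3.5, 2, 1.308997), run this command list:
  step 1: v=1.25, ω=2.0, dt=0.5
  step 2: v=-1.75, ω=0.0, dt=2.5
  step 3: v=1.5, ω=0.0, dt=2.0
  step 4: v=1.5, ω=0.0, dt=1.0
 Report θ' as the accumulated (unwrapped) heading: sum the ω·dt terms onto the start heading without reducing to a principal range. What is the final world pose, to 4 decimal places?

(3.2745, 2.6748, 2.3090)

step 1: θ'=2.3090 (R=0.6250) → pose (3.3586, 2.5824, 2.3090)
step 2: θ'=2.3090 (straight) → pose (6.3028, -0.6537, 2.3090)
step 3: θ'=2.3090 (straight) → pose (4.2839, 1.5653, 2.3090)
step 4: θ'=2.3090 (straight) → pose (3.2745, 2.6748, 2.3090)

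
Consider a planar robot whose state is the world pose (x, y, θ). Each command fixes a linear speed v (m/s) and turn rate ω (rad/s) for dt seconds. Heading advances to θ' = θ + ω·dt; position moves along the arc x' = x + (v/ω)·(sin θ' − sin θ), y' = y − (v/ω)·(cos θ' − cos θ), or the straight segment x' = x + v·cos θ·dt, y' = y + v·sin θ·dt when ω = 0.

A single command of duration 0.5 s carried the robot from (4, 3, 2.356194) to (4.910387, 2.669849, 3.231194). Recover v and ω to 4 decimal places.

Δθ = 3.231194 − 2.356194 = 0.875000
ω = Δθ/dt = 0.875000/0.5 = 1.7500
R = Δx/(sin θ' − sin θ) = -1.1429
v = R·ω = -1.1429·1.7500 = -2.0000

v = -2.0000, ω = 1.7500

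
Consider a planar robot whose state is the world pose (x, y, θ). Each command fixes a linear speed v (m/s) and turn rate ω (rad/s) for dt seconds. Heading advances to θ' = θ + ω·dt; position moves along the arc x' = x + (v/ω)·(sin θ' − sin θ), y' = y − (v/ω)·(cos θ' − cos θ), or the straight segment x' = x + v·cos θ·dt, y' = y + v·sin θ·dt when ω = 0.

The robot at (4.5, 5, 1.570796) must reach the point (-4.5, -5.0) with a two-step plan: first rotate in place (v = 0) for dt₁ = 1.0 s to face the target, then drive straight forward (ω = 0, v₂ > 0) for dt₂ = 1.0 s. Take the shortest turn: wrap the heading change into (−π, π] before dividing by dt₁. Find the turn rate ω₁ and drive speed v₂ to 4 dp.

heading to target = atan2(-5−5, -4.5−4.5) = -2.3036
Δθ = wrap(-2.3036 − 1.5708) = 2.4088; ω₁ = Δθ/dt₁ = 2.4088
distance = √((-4.5−4.5)² + (-5−5)²) = 13.4536; v₂ = distance/dt₂ = 13.4536

ω₁ = 2.4088, v₂ = 13.4536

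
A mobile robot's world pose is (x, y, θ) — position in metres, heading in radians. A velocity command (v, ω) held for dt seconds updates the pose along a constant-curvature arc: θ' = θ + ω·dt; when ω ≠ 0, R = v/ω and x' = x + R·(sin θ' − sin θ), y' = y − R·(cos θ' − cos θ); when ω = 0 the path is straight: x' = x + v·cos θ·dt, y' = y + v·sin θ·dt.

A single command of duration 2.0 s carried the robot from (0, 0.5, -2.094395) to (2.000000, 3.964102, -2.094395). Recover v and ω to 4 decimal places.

Δθ = -2.094395 − -2.094395 = 0.000000
ω = Δθ/dt = 0.000000/2.0 = 0.0000
ω = 0 → v = (Δx·cos θ + Δy·sin θ)/dt = -2.0000

v = -2.0000, ω = 0.0000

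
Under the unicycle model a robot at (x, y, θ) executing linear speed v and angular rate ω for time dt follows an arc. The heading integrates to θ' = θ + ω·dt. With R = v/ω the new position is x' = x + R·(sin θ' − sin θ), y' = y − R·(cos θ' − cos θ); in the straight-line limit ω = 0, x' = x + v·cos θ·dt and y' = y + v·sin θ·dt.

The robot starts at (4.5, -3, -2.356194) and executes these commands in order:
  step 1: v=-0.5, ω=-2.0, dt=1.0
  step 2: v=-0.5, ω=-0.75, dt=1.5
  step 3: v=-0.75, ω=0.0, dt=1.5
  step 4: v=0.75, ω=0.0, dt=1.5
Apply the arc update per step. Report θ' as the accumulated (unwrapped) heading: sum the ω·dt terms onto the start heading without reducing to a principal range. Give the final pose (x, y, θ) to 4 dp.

step 1: θ'=-4.3562 (R=0.2500) → pose (4.9111, -3.0896, -4.3562)
step 2: θ'=-5.4812 (R=0.6667) → pose (4.7654, -3.7856, -5.4812)
step 3: θ'=-5.4812 (straight) → pose (3.9832, -4.5942, -5.4812)
step 4: θ'=-5.4812 (straight) → pose (4.7654, -3.7856, -5.4812)

(4.7654, -3.7856, -5.4812)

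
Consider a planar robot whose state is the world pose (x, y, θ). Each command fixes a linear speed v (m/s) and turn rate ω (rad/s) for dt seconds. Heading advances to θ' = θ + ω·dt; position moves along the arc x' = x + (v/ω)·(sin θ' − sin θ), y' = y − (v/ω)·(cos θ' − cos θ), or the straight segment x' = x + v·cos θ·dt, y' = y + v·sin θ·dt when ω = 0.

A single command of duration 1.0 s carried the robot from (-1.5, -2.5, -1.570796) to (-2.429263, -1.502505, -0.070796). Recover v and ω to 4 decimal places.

Δθ = -0.070796 − -1.570796 = 1.500000
ω = Δθ/dt = 1.500000/1.0 = 1.5000
R = −Δy/(cos θ' − cos θ) = -1.0000
v = R·ω = -1.0000·1.5000 = -1.5000

v = -1.5000, ω = 1.5000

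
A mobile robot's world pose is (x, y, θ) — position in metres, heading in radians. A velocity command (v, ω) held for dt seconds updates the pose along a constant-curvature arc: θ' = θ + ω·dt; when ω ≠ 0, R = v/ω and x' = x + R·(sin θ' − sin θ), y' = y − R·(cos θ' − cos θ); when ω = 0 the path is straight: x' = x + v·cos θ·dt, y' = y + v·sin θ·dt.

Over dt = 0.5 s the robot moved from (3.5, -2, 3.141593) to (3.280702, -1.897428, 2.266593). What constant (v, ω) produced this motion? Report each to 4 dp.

v = 0.5000, ω = -1.7500

Δθ = 2.266593 − 3.141593 = -0.875000
ω = Δθ/dt = -0.875000/0.5 = -1.7500
R = Δx/(sin θ' − sin θ) = -0.2857
v = R·ω = -0.2857·-1.7500 = 0.5000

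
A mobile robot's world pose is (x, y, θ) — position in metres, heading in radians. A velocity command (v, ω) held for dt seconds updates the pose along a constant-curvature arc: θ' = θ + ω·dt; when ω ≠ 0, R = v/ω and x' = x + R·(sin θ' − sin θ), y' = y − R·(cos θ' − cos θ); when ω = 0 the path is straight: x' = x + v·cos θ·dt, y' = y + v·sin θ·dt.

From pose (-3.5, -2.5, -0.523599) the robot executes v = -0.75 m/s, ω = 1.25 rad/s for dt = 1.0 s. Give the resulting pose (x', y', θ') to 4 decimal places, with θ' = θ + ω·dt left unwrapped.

θ' = -0.5236 + 1.25·1.0 = 0.7264
R = v/ω = -0.75/1.25 = -0.6000
x' = -3.5 + -0.6000·(sin 0.7264 − sin -0.5236) = -4.1985
y' = -2.5 − -0.6000·(cos 0.7264 − cos -0.5236) = -2.5711

(-4.1985, -2.5711, 0.7264)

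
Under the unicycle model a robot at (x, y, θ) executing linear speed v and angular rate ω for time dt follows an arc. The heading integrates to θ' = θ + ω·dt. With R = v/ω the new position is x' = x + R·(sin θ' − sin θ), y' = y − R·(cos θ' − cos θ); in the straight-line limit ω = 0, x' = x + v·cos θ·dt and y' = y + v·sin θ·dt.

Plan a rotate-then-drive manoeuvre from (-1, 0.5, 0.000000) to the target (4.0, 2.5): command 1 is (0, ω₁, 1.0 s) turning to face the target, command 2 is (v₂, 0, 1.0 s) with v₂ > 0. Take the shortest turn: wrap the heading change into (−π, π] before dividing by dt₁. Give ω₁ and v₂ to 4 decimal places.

heading to target = atan2(2.5−0.5, 4−-1) = 0.3805
Δθ = wrap(0.3805 − 0.0000) = 0.3805; ω₁ = Δθ/dt₁ = 0.3805
distance = √((4−-1)² + (2.5−0.5)²) = 5.3852; v₂ = distance/dt₂ = 5.3852

ω₁ = 0.3805, v₂ = 5.3852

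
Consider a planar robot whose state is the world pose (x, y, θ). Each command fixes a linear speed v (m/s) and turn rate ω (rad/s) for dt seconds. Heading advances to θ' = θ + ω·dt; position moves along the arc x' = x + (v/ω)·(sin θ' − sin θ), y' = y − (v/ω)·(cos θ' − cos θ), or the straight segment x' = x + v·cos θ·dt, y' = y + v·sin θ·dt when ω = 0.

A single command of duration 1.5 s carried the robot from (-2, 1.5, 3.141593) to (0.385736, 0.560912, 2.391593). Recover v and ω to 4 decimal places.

v = -1.7500, ω = -0.5000

Δθ = 2.391593 − 3.141593 = -0.750000
ω = Δθ/dt = -0.750000/1.5 = -0.5000
R = Δx/(sin θ' − sin θ) = 3.5000
v = R·ω = 3.5000·-0.5000 = -1.7500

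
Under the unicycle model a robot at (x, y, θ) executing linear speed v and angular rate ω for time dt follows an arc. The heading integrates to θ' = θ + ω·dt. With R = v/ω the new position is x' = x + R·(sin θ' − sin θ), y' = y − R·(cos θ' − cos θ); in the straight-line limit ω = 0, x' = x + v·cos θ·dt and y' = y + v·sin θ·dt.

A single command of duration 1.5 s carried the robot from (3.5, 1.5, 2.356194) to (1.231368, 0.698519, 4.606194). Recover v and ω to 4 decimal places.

v = 2.0000, ω = 1.5000

Δθ = 4.606194 − 2.356194 = 2.250000
ω = Δθ/dt = 2.250000/1.5 = 1.5000
R = Δx/(sin θ' − sin θ) = 1.3333
v = R·ω = 1.3333·1.5000 = 2.0000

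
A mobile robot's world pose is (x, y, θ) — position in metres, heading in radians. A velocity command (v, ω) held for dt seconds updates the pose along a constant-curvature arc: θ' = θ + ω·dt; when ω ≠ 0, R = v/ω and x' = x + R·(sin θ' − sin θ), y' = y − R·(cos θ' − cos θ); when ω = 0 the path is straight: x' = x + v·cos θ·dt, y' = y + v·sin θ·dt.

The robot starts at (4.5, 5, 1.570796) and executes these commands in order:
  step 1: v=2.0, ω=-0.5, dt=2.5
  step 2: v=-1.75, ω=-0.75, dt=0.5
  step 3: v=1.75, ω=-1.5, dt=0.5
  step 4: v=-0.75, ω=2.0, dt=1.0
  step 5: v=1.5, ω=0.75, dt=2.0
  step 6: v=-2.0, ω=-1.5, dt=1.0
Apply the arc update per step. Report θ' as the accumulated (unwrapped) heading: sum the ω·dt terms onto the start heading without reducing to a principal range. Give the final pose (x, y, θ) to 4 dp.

(6.2017, 9.0476, 1.1958)

step 1: θ'=0.3208 (R=-4.0000) → pose (7.2387, 8.7959, 0.3208)
step 2: θ'=-0.0542 (R=2.3333) → pose (6.3765, 8.6803, -0.0542)
step 3: θ'=-0.8042 (R=-1.1667) → pose (7.1537, 8.3247, -0.8042)
step 4: θ'=1.1958 (R=-0.3750) → pose (6.5346, 8.2019, 1.1958)
step 5: θ'=2.6958 (R=2.0000) → pose (5.5360, 10.7390, 2.6958)
step 6: θ'=1.1958 (R=1.3333) → pose (6.2017, 9.0476, 1.1958)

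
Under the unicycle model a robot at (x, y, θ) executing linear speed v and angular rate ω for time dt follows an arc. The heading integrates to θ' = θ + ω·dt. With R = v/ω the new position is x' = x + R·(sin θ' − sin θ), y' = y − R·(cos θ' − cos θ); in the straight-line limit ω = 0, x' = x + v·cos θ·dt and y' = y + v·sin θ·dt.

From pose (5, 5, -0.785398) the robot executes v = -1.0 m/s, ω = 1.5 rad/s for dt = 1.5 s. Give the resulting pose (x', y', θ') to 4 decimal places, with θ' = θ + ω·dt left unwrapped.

(3.8657, 4.5993, 1.4646)

θ' = -0.7854 + 1.5·1.5 = 1.4646
R = v/ω = -1.0/1.5 = -0.6667
x' = 5 + -0.6667·(sin 1.4646 − sin -0.7854) = 3.8657
y' = 5 − -0.6667·(cos 1.4646 − cos -0.7854) = 4.5993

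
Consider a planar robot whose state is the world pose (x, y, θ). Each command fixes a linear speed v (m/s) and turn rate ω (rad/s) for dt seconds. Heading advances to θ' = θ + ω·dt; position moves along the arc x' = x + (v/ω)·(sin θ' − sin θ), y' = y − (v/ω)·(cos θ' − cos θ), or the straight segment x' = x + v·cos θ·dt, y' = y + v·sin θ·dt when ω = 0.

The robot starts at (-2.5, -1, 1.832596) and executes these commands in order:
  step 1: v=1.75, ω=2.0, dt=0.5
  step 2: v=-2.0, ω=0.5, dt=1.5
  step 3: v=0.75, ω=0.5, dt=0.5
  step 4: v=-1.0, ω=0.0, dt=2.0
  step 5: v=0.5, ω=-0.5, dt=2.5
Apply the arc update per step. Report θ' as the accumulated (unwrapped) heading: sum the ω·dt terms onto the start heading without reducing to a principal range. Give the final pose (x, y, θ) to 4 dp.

step 1: θ'=2.8326 (R=0.8750) → pose (-3.0791, -0.3929, 2.8326)
step 2: θ'=3.5826 (R=-4.0000) → pose (-0.1553, -0.1996, 3.5826)
step 3: θ'=3.8326 (R=1.5000) → pose (-0.4710, -0.4002, 3.8326)
step 4: θ'=3.8326 (straight) → pose (1.0702, 0.8744, 3.8326)
step 5: θ'=2.5826 (R=-1.0000) → pose (-0.0974, 0.7972, 2.5826)

(-0.0974, 0.7972, 2.5826)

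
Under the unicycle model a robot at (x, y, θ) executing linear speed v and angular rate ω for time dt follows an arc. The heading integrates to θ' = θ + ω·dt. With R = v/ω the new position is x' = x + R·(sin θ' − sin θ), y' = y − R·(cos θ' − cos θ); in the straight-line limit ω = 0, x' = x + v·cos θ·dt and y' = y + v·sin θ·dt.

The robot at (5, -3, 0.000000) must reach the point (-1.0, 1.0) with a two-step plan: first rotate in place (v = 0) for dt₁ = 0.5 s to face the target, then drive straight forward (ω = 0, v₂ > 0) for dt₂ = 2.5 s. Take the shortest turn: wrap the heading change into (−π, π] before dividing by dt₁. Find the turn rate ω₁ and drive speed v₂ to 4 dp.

ω₁ = 5.1072, v₂ = 2.8844

heading to target = atan2(1−-3, -1−5) = 2.5536
Δθ = wrap(2.5536 − 0.0000) = 2.5536; ω₁ = Δθ/dt₁ = 5.1072
distance = √((-1−5)² + (1−-3)²) = 7.2111; v₂ = distance/dt₂ = 2.8844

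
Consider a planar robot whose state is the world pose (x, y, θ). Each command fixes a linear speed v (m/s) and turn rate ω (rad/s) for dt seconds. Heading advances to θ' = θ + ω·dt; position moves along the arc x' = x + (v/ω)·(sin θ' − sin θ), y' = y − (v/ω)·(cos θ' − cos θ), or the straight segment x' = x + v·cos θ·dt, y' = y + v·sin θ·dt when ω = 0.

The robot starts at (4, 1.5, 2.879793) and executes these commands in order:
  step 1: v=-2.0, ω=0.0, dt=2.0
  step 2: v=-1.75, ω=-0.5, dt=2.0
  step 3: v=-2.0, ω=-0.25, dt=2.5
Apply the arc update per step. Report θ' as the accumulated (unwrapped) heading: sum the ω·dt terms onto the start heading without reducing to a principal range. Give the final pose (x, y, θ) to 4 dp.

(10.2748, -6.7706, 1.2548)

step 1: θ'=2.8798 (straight) → pose (7.8637, 0.4647, 2.8798)
step 2: θ'=1.8798 (R=3.5000) → pose (10.2921, -1.8517, 1.8798)
step 3: θ'=1.2548 (R=8.0000) → pose (10.2748, -6.7706, 1.2548)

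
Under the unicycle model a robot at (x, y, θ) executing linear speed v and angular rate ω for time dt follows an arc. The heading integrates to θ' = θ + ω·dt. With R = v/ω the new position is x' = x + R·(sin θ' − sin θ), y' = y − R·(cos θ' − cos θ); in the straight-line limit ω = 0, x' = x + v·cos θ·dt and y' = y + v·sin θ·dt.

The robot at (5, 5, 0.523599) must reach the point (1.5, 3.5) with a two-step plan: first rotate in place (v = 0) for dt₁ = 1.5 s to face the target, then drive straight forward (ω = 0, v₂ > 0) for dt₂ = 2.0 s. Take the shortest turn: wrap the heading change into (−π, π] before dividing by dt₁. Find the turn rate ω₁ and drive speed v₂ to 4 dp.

heading to target = atan2(3.5−5, 1.5−5) = -2.7367
Δθ = wrap(-2.7367 − 0.5236) = 3.0229; ω₁ = Δθ/dt₁ = 2.0153
distance = √((1.5−5)² + (3.5−5)²) = 3.8079; v₂ = distance/dt₂ = 1.9039

ω₁ = 2.0153, v₂ = 1.9039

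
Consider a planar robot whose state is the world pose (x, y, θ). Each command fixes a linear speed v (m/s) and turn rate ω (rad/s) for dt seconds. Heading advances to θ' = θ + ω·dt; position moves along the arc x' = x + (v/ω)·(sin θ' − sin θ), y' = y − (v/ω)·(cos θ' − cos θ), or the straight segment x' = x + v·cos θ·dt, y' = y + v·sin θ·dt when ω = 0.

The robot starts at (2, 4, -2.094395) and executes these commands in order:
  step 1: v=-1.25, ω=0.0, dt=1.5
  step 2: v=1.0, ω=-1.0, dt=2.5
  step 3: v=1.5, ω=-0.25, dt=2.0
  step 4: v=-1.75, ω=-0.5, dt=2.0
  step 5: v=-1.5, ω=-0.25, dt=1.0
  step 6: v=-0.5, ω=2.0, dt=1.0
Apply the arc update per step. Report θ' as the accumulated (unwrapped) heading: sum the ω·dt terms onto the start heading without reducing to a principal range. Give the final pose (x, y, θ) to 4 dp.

(-2.8633, 6.3812, -4.3444)

step 1: θ'=-2.0944 (straight) → pose (2.9375, 5.6238, -2.0944)
step 2: θ'=-4.5944 (R=-1.0000) → pose (1.0784, 6.0061, -4.5944)
step 3: θ'=-5.0944 (R=-6.0000) → pose (1.4692, 8.9491, -5.0944)
step 4: θ'=-6.0944 (R=3.5000) → pose (-1.1217, 6.8160, -6.0944)
step 5: θ'=-6.3444 (R=6.0000) → pose (-2.6147, 6.7207, -6.3444)
step 6: θ'=-4.3444 (R=-0.2500) → pose (-2.8633, 6.3812, -4.3444)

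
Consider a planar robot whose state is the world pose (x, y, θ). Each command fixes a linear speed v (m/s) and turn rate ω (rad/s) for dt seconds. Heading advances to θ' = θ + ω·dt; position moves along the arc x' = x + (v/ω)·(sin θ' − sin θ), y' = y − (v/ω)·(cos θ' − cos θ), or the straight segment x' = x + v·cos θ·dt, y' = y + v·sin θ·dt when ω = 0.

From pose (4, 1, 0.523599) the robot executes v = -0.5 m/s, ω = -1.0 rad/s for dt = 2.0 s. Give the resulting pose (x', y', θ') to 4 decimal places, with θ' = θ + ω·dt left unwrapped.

θ' = 0.5236 + -1.0·2.0 = -1.4764
R = v/ω = -0.5/-1.0 = 0.5000
x' = 4 + 0.5000·(sin -1.4764 − sin 0.5236) = 3.2522
y' = 1 − 0.5000·(cos -1.4764 − cos 0.5236) = 1.3859

(3.2522, 1.3859, -1.4764)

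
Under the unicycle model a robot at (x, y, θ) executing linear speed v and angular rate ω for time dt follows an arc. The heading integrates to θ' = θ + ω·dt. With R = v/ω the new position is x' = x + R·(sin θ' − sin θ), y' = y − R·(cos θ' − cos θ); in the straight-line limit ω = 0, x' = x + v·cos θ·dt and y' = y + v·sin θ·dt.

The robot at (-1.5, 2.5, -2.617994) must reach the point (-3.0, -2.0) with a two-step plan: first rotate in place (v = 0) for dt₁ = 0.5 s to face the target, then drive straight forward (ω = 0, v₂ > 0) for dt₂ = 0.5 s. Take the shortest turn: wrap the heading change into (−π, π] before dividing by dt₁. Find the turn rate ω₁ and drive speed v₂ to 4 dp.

ω₁ = 1.4509, v₂ = 9.4868

heading to target = atan2(-2−2.5, -3−-1.5) = -1.8925
Δθ = wrap(-1.8925 − -2.6180) = 0.7254; ω₁ = Δθ/dt₁ = 1.4509
distance = √((-3−-1.5)² + (-2−2.5)²) = 4.7434; v₂ = distance/dt₂ = 9.4868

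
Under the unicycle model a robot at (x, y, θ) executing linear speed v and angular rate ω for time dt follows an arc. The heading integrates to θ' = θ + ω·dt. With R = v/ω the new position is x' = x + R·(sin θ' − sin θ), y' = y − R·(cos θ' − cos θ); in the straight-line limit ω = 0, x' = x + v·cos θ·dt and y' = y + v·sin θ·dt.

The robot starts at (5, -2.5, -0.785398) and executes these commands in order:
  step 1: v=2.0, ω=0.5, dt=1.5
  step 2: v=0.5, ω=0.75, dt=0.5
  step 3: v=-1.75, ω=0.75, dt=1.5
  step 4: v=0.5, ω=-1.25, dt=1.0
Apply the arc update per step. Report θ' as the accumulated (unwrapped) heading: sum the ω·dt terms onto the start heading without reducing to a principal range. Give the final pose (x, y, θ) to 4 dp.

step 1: θ'=-0.0354 (R=4.0000) → pose (7.6869, -3.6691, -0.0354)
step 2: θ'=0.3396 (R=0.6667) → pose (7.9325, -3.6314, 0.3396)
step 3: θ'=1.4646 (R=-2.3333) → pose (6.3896, -5.5842, 1.4646)
step 4: θ'=0.2146 (R=-0.4000) → pose (6.7022, -5.2357, 0.2146)

(6.7022, -5.2357, 0.2146)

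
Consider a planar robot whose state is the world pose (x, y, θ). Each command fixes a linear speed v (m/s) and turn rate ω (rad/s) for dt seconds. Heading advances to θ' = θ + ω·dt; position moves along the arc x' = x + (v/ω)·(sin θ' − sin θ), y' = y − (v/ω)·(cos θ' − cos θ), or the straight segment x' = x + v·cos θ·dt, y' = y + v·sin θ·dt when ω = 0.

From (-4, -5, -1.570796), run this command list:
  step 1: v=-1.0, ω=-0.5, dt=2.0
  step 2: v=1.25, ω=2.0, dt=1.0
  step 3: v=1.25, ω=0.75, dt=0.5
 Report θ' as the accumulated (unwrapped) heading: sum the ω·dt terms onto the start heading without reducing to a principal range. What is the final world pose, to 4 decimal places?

step 1: θ'=-2.5708 (R=2.0000) → pose (-3.0806, -3.3171, -2.5708)
step 2: θ'=-0.5708 (R=0.6250) → pose (-3.0806, -4.3689, -0.5708)
step 3: θ'=-0.1958 (R=1.6667) → pose (-2.5043, -4.6013, -0.1958)

(-2.5043, -4.6013, -0.1958)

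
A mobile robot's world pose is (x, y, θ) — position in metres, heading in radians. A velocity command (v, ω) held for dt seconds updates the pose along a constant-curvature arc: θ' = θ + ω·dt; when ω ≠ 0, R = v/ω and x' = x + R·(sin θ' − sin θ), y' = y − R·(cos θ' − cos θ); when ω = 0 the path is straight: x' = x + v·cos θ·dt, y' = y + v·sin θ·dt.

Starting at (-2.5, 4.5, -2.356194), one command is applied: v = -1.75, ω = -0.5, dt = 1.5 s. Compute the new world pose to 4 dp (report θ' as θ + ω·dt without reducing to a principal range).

θ' = -2.3562 + -0.5·1.5 = -3.1062
R = v/ω = -1.75/-0.5 = 3.5000
x' = -2.5 + 3.5000·(sin -3.1062 − sin -2.3562) = -0.1490
y' = 4.5 − 3.5000·(cos -3.1062 − cos -2.3562) = 5.5229

(-0.1490, 5.5229, -3.1062)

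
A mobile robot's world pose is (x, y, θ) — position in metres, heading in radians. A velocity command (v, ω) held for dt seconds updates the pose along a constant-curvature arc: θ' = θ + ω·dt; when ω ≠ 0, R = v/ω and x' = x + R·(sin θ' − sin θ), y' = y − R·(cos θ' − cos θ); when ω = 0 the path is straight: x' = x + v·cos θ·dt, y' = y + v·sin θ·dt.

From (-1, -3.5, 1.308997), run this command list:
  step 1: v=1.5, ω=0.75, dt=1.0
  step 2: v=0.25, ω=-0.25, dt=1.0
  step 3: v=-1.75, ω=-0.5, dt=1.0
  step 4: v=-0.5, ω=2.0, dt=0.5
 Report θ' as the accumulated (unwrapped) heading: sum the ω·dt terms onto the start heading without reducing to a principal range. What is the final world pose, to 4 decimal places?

(-1.2180, -3.7759, 2.3090)

step 1: θ'=2.0590 (R=2.0000) → pose (-1.1655, -2.0443, 2.0590)
step 2: θ'=1.8090 (R=-1.0000) → pose (-1.2541, -1.8112, 1.8090)
step 3: θ'=1.3090 (R=3.5000) → pose (-1.2745, -3.5429, 1.3090)
step 4: θ'=2.3090 (R=-0.2500) → pose (-1.2180, -3.7759, 2.3090)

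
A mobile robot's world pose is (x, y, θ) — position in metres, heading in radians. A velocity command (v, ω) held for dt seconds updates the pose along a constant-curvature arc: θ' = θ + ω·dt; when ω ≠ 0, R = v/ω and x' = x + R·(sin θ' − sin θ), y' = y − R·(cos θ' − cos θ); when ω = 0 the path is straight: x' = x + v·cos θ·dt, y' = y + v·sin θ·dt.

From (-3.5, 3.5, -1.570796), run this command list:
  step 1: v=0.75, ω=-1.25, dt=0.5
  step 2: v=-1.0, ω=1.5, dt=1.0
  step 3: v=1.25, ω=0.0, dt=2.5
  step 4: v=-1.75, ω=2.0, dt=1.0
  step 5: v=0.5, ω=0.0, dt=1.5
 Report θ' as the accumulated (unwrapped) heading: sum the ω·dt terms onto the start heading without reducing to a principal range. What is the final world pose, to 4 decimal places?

step 1: θ'=-2.1958 (R=-0.6000) → pose (-3.6134, 3.1489, -2.1958)
step 2: θ'=-0.6958 (R=-0.6667) → pose (-3.7267, 4.0507, -0.6958)
step 3: θ'=-0.6958 (straight) → pose (-1.3282, 2.0476, -0.6958)
step 4: θ'=1.3042 (R=-0.8750) → pose (-2.7331, 1.6065, 1.3042)
step 5: θ'=1.3042 (straight) → pose (-2.5355, 2.3300, 1.3042)

(-2.5355, 2.3300, 1.3042)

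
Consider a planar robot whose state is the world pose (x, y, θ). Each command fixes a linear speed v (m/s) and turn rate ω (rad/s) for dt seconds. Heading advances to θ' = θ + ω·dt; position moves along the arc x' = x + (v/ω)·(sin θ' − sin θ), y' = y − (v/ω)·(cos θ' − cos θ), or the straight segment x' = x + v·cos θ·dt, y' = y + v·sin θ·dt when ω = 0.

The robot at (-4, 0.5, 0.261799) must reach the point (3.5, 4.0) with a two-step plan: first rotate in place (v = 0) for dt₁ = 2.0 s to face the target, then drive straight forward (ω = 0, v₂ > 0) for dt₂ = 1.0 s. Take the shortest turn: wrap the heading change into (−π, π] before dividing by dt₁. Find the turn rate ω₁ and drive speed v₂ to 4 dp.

heading to target = atan2(4−0.5, 3.5−-4) = 0.4366
Δθ = wrap(0.4366 − 0.2618) = 0.1748; ω₁ = Δθ/dt₁ = 0.0874
distance = √((3.5−-4)² + (4−0.5)²) = 8.2765; v₂ = distance/dt₂ = 8.2765

ω₁ = 0.0874, v₂ = 8.2765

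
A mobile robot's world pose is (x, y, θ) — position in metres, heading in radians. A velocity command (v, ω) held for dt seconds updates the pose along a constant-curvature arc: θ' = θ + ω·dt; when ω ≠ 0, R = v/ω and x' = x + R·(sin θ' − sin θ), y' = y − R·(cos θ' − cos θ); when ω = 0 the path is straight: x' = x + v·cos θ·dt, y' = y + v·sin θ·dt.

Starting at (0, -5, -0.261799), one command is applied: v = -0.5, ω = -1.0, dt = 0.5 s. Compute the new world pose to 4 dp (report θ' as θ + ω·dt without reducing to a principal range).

(-0.2157, -4.8788, -0.7618)

θ' = -0.2618 + -1.0·0.5 = -0.7618
R = v/ω = -0.5/-1.0 = 0.5000
x' = 0 + 0.5000·(sin -0.7618 − sin -0.2618) = -0.2157
y' = -5 − 0.5000·(cos -0.7618 − cos -0.2618) = -4.8788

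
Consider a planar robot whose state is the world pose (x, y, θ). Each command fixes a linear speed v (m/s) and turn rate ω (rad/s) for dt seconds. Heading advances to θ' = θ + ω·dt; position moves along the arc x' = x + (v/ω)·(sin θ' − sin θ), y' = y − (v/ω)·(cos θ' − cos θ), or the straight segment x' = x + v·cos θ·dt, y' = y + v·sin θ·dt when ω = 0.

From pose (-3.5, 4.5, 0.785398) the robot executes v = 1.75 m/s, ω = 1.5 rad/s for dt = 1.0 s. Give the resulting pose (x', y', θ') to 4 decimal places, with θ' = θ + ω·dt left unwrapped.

θ' = 0.7854 + 1.5·1.0 = 2.2854
R = v/ω = 1.75/1.5 = 1.1667
x' = -3.5 + 1.1667·(sin 2.2854 − sin 0.7854) = -3.4437
y' = 4.5 − 1.1667·(cos 2.2854 − cos 0.7854) = 6.0895

(-3.4437, 6.0895, 2.2854)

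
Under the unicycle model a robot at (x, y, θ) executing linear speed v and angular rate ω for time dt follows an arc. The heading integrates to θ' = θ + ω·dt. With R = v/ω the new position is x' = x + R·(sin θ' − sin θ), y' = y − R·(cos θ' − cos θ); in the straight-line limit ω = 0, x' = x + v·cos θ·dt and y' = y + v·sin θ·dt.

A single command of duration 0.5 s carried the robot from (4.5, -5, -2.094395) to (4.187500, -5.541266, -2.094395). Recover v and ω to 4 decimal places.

Δθ = -2.094395 − -2.094395 = 0.000000
ω = Δθ/dt = 0.000000/0.5 = 0.0000
ω = 0 → v = (Δx·cos θ + Δy·sin θ)/dt = 1.2500

v = 1.2500, ω = 0.0000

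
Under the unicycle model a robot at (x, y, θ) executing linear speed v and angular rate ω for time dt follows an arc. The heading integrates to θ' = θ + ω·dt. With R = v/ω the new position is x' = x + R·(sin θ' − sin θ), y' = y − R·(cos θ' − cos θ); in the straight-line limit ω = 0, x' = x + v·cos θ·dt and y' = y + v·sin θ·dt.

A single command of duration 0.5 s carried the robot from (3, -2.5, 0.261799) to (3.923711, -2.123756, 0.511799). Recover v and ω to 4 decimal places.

v = 2.0000, ω = 0.5000

Δθ = 0.511799 − 0.261799 = 0.250000
ω = Δθ/dt = 0.250000/0.5 = 0.5000
R = Δx/(sin θ' − sin θ) = 4.0000
v = R·ω = 4.0000·0.5000 = 2.0000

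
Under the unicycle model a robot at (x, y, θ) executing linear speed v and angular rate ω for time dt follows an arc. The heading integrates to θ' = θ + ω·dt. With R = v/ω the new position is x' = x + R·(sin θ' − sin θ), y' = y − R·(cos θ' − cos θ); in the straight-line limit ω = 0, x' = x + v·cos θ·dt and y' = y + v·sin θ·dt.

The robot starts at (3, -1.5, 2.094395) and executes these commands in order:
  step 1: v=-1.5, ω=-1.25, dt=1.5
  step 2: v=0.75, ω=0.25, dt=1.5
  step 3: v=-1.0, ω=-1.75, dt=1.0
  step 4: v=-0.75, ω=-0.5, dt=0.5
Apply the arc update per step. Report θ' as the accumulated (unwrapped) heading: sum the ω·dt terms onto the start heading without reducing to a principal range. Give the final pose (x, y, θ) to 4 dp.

step 1: θ'=0.2194 (R=1.2000) → pose (2.2219, -3.2712, 0.2194)
step 2: θ'=0.5944 (R=3.0000) → pose (3.2490, -2.8286, 0.5944)
step 3: θ'=-1.1556 (R=0.5714) → pose (2.4062, -2.5857, -1.1556)
step 4: θ'=-1.4056 (R=1.5000) → pose (2.2991, -2.2273, -1.4056)

(2.2991, -2.2273, -1.4056)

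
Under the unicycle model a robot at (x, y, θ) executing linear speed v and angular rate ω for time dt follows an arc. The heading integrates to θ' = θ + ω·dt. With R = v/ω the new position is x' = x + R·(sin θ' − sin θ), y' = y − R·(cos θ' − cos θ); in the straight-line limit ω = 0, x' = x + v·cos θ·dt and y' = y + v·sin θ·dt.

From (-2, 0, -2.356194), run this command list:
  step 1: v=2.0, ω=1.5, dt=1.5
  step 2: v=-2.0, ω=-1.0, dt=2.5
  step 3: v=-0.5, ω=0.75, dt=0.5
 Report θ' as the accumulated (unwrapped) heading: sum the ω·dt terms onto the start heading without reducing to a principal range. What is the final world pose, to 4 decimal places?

(-1.8205, 1.6047, -2.2312)

step 1: θ'=-0.1062 (R=1.3333) → pose (-1.1985, -2.2686, -0.1062)
step 2: θ'=-2.6062 (R=2.0000) → pose (-2.0069, 1.4402, -2.6062)
step 3: θ'=-2.2312 (R=-0.6667) → pose (-1.8205, 1.6047, -2.2312)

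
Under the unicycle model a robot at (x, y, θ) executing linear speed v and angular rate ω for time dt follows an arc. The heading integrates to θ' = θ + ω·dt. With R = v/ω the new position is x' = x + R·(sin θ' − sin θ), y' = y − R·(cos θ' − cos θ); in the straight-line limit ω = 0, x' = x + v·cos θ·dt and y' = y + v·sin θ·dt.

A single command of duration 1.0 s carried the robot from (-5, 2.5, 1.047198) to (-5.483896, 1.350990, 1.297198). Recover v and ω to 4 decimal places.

v = -1.2500, ω = 0.2500

Δθ = 1.297198 − 1.047198 = 0.250000
ω = Δθ/dt = 0.250000/1.0 = 0.2500
R = −Δy/(cos θ' − cos θ) = -5.0000
v = R·ω = -5.0000·0.2500 = -1.2500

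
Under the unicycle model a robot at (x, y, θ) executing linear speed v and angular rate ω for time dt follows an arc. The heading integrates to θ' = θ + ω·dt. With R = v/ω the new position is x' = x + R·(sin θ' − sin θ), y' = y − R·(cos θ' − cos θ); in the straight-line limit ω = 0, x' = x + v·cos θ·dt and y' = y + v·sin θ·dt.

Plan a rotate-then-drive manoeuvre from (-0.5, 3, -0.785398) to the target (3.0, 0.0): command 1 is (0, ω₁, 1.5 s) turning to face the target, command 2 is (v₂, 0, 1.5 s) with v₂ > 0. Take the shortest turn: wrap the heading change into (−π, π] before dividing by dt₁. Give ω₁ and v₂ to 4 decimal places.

ω₁ = 0.0512, v₂ = 3.0732

heading to target = atan2(0−3, 3−-0.5) = -0.7086
Δθ = wrap(-0.7086 − -0.7854) = 0.0768; ω₁ = Δθ/dt₁ = 0.0512
distance = √((3−-0.5)² + (0−3)²) = 4.6098; v₂ = distance/dt₂ = 3.0732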